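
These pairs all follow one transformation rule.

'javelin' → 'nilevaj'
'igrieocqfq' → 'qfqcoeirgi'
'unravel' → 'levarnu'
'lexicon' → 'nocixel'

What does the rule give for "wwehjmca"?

Looking at the pairs, the operation is to reverse the string.
So "wwehjmca" becomes "acmjheww".

acmjheww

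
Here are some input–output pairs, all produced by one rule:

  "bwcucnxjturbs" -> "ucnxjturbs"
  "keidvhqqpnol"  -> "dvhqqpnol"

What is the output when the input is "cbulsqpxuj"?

In each case the input is transformed by: delete the first 3 characters.
Applying that to "cbulsqpxuj" gives "lsqpxuj".

lsqpxuj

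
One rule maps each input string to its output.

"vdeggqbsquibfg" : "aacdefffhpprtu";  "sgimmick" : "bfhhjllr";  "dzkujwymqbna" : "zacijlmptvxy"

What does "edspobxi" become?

The pattern: sort the characters into alphabetical order, then shift every letter 1 place backward in the alphabet (wrapping around).
For "edspobxi", step one produces "bdeiopsx"; step two turns that into "acdhnorw".

acdhnorw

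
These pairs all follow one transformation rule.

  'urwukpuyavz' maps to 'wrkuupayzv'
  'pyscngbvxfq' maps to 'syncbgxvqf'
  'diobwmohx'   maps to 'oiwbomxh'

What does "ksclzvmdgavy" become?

cszlmvgdvay

Rule — delete the first character, then swap each adjacent pair of characters (1↔2, 3↔4, ...).
For "ksclzvmdgavy" the result is "cszlmvgdvay".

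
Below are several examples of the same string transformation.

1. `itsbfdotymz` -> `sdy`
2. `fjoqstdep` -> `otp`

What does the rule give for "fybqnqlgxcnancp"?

bqxap

The pattern: keep one character in every 3, starting at position 3 (positions 3rd, 6th, 9th, ...).
On "fybqnqlgxcnancp" that produces "bqxap".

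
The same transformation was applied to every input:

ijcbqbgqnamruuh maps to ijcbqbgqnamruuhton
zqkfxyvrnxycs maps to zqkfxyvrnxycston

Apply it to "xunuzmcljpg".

xunuzmcljpgton

Looking at the pairs, the operation is to append "ton".
"xunuzmcljpg" → "xunuzmcljpgton".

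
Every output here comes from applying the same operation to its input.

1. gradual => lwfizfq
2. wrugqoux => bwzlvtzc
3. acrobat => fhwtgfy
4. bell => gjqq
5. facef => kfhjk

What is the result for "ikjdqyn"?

npoivds

What's happening: shift every letter 5 places forward in the alphabet (wrapping around).
Doing the same to "ikjdqyn": "npoivds".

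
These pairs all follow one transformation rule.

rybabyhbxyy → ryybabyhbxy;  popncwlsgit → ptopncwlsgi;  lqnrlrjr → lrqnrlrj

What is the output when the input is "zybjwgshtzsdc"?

zcybjwgshtzsd

Rule — swap the first and last characters, then move the last character to the front.
"zybjwgshtzsdc" → "zcybjwgshtzsd".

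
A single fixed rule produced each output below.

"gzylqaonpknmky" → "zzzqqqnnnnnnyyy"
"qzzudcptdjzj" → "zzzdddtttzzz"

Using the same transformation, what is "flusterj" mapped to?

llltttjjj

In each case the input is transformed by: keep one character in every 3, starting at position 2 (positions 2nd, 5th, 8th, ...), then repeat every character 3 times.
For "flusterj", step one produces "ltj"; step two turns that into "llltttjjj".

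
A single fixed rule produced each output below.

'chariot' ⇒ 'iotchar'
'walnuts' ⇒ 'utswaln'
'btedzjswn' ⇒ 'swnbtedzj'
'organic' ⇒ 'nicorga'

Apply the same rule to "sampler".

lersamp

In each case the input is transformed by: move the last 3 characters to the front (rotate right by 3).
For "sampler" the result is "lersamp".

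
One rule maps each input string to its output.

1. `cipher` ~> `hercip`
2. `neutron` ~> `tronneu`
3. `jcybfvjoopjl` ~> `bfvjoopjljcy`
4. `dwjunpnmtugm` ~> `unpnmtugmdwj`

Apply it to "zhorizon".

Rule — move the first 3 characters to the end (rotate left by 3).
Applying that to "zhorizon" gives "rizonzho".

rizonzho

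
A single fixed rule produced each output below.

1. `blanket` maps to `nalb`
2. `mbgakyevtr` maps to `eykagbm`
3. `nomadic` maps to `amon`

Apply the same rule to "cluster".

sulc

What's happening: delete the last 3 characters, then reverse the string.
Working it through for "cluster": intermediate "clus", final "sulc".
(Check on "blanket": → "blan" → "nalb" ✓)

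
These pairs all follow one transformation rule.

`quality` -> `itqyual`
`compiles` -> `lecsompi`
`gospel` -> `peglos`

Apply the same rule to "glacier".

The rule is to swap the first and last characters, then move the last 3 characters to the front (rotate right by 3).
Starting from "glacier": after the first operation, "rlacieg"; after the second, "iegrlac".

iegrlac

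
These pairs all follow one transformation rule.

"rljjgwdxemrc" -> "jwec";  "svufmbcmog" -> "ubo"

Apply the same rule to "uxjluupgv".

Each output is the input with this applied: keep one character in every 3, starting at position 3 (positions 3rd, 6th, 9th, ...).
Applying that to "uxjluupgv" gives "juv".

juv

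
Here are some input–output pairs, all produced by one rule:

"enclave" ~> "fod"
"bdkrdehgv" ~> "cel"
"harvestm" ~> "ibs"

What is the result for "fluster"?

Each output is the input with this applied: shift every letter 1 place forward in the alphabet (wrapping around), then keep only the first 3 characters.
On "fluster": the first step gives "gmvtufs", and the second then gives "gmv".
(Check on "enclave": → "fodmbwf" → "fod" ✓)

gmv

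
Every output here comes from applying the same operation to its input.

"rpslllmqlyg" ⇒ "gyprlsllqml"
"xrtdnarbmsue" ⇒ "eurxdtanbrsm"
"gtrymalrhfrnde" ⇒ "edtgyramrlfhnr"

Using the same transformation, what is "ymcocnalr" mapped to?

rlmyocnca

Each output is the input with this applied: move the last 2 characters to the front (rotate right by 2), then swap each adjacent pair of characters (1↔2, 3↔4, ...).
Working it through for "ymcocnalr": intermediate "lrymcocna", final "rlmyocnca".
(Check on "rpslllmqlyg": → "ygrpslllmql" → "gyprlsllqml" ✓)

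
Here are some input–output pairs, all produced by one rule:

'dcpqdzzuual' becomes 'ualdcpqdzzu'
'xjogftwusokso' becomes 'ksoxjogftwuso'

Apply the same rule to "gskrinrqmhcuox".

The transformation: move the last 3 characters to the front (rotate right by 3).
For "gskrinrqmhcuox" the result is "uoxgskrinrqmhc".

uoxgskrinrqmhc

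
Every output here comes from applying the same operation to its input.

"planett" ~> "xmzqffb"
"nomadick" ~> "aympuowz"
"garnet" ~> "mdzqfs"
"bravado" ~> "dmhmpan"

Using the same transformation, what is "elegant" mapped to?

xqsmzfq

The transformation: move the first character to the end, then shift every letter 12 places forward in the alphabet (wrapping around).
Starting from "elegant": after the first operation, "legante"; after the second, "xqsmzfq".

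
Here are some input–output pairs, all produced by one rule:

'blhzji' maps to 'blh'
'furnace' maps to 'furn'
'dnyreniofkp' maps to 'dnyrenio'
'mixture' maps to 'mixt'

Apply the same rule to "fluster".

flus

What's happening: delete the last 3 characters.
For "fluster" the result is "flus".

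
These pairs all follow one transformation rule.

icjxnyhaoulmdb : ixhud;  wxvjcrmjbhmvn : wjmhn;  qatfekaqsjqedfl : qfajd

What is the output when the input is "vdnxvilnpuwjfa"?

vxluf

In each case the input is transformed by: keep one character in every 3, starting at position 1 (positions 1st, 4th, 7th, ...).
On "vdnxvilnpuwjfa" that produces "vxluf".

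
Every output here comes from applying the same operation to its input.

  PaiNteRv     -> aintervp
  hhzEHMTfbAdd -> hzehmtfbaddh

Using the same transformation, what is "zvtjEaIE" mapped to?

Looking at the pairs, the operation is to move the first character to the end, then convert every letter to lowercase.
For "zvtjEaIE" the result is "vtjeaiez".

vtjeaiez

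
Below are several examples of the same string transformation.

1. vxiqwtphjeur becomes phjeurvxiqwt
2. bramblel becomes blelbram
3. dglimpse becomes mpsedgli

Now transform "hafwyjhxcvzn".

Rule — swap the front and back halves of the string.
Applying that to "hafwyjhxcvzn" gives "hxcvznhafwyj".

hxcvznhafwyj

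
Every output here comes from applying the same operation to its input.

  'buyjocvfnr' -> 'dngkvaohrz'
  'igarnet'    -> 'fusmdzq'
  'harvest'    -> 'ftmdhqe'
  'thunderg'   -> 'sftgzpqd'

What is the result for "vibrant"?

fhundmz

Each output is the input with this applied: shift every letter 12 places forward in the alphabet (wrapping around), then move the last character to the front.
"vibrant" → "hundmzf" → "fhundmz".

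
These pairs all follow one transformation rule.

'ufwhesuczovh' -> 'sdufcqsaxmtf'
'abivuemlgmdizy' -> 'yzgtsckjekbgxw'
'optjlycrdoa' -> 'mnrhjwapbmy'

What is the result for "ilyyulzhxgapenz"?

What's happening: shift every letter 2 places backward in the alphabet (wrapping around).
Doing the same to "ilyyulzhxgapenz": "gjwwsjxfveynclx".

gjwwsjxfveynclx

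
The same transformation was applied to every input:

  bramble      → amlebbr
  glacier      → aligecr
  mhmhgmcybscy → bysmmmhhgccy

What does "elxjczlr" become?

cxrlljez

Each output is the input with this applied: sort the characters into reverse alphabetical order, then swap the first and last characters.
Starting from "elxjczlr": after the first operation, "zxrlljec"; after the second, "cxrlljez".
(Check on "mhmhgmcybscy": → "yysmmmhhgccb" → "bysmmmhhgccy" ✓)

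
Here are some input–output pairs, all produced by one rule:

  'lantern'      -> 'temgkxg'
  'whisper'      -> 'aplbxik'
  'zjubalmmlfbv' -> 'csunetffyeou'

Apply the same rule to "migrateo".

In each case the input is transformed by: shift every letter 7 places backward in the alphabet (wrapping around), then swap each adjacent pair of characters (1↔2, 3↔4, ...).
For "migrateo", step one produces "fbzktmxh"; step two turns that into "bfkzmthx".

bfkzmthx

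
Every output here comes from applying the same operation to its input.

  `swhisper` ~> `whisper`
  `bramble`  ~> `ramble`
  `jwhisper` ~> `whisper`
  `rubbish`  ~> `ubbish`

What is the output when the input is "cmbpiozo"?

mbpiozo

The transformation: delete the first character.
Applying that to "cmbpiozo" gives "mbpiozo".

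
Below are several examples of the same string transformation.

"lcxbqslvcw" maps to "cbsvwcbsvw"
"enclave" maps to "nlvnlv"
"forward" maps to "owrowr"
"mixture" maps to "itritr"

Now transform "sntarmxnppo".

Looking at the pairs, the operation is to keep every other character starting from the second (positions 2nd, 4th, 6th, ...), then write the whole string twice.
Applying both steps to "sntarmxnppo": "namnp", then "namnpnamnp".

namnpnamnp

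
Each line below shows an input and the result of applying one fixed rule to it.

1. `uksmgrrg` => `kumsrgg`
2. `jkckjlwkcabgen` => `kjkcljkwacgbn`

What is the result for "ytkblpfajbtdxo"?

What's happening: swap each adjacent pair of characters (1↔2, 3↔4, ...), then delete the last character.
Applying both steps to "ytkblpfajbtdxo": "tybkplafbjdtox", then "tybkplafbjdto".

tybkplafbjdto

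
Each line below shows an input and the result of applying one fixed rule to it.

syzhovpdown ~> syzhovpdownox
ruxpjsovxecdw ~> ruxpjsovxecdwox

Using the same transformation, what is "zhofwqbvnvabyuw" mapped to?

zhofwqbvnvabyuwox

What's happening: append "ox".
So "zhofwqbvnvabyuw" becomes "zhofwqbvnvabyuwox".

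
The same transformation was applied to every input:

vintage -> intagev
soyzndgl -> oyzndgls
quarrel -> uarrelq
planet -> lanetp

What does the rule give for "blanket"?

lanketb

The transformation: move the first character to the end.
Doing the same to "blanket": "lanketb".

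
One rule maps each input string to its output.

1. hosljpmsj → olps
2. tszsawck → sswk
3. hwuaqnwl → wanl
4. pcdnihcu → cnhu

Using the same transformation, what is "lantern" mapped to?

The rule is to keep every other character starting from the second (positions 2nd, 4th, 6th, ...).
So "lantern" becomes "atr".

atr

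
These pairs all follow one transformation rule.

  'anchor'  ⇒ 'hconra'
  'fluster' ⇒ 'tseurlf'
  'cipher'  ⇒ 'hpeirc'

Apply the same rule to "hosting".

The rule is to move the last 3 characters to the front (rotate right by 3), then take characters alternately from the front and the back (1st, last, 2nd, 2nd-last, ...).
Applying that to "hosting" gives "itnsgoh".

itnsgoh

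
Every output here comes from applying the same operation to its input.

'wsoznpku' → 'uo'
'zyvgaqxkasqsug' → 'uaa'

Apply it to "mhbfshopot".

The pattern: move the last 3 characters to the front (rotate right by 3), then keep only the vowels.
"mhbfshopot" → "potmhbfsho" → "oo".

oo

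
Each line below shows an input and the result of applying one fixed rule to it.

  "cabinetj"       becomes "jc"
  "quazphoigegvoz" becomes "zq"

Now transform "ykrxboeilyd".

Rule — move the first character to the end, then keep only the last 2 characters.
Working it through for "ykrxboeilyd": intermediate "krxboeilydy", final "dy".

dy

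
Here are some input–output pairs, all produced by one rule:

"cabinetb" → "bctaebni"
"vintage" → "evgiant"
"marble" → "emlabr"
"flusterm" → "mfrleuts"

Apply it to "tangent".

Rule — reverse the string, then take characters alternately from the front and the back (1st, last, 2nd, 2nd-last, ...).
On "tangent": the first step gives "tnegnat", and the second then gives "ttnaeng".

ttnaeng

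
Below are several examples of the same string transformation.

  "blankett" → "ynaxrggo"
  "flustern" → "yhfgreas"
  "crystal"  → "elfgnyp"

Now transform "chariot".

unevbgp

In each case the input is transformed by: shift every letter 13 places forward in the alphabet (wrapping around) — i.e. ROT13, then move the first character to the end.
Starting from "chariot": after the first operation, "punevbg"; after the second, "unevbgp".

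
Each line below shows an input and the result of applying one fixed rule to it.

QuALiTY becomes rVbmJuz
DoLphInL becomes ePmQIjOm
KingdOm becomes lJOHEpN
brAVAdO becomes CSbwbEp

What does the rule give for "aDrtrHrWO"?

BeSUSiSxp

Each output is the input with this applied: flip the case of every letter, then shift every letter 1 place forward in the alphabet (wrapping around).
Starting from "aDrtrHrWO": after the first operation, "AdRTRhRwo"; after the second, "BeSUSiSxp".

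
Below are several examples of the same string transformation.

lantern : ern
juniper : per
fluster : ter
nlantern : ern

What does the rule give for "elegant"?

ant

The transformation: keep only the last 3 characters.
So "elegant" becomes "ant".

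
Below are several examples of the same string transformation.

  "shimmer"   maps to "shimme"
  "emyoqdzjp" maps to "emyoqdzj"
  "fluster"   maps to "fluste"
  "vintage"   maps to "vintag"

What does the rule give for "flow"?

What's happening: delete the last character.
Applying that to "flow" gives "flo".

flo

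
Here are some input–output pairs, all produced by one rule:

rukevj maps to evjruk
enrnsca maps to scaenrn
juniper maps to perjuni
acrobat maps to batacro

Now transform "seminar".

Rule — move the last 3 characters to the front (rotate right by 3).
So "seminar" becomes "narsemi".

narsemi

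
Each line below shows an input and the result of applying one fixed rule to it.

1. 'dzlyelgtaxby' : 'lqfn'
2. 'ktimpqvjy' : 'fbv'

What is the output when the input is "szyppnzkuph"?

lbwt

Each output is the input with this applied: keep one character in every 3, starting at position 2 (positions 2nd, 5th, 8th, ...), then shift every letter 12 places forward in the alphabet (wrapping around).
On "szyppnzkuph": the first step gives "zpkh", and the second then gives "lbwt".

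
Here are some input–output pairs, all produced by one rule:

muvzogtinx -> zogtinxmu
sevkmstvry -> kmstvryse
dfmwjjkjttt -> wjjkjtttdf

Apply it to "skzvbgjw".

vbgjwsk

Looking at the pairs, the operation is to move the first 3 characters to the end (rotate left by 3), then delete the last character.
Starting from "skzvbgjw": after the first operation, "vbgjwskz"; after the second, "vbgjwsk".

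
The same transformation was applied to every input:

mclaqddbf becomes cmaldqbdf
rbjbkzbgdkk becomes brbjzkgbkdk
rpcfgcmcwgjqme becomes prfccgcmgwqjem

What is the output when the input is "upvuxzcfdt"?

puuvzxfctd

The rule is to swap each adjacent pair of characters (1↔2, 3↔4, ...).
For "upvuxzcfdt" the result is "puuvzxfctd".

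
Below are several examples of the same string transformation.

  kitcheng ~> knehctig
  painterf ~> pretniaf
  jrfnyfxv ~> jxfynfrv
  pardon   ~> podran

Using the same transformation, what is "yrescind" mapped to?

Looking at the pairs, the operation is to reverse the string, then swap the first and last characters.
Applying both steps to "yrescind": "dnicsery", then "ynicserd".

ynicserd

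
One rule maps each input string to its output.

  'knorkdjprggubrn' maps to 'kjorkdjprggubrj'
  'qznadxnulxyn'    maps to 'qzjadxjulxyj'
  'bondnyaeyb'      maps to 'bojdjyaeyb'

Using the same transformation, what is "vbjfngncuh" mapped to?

The rule is to replace every "n" with "j".
Applying that to "vbjfngncuh" gives "vbjfjgjcuh".

vbjfjgjcuh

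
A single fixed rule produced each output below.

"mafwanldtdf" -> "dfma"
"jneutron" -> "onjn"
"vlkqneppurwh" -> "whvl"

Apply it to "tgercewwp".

Looking at the pairs, the operation is to move the first 2 characters to the end (rotate left by 2), then keep only the last 4 characters.
On "tgercewwp" that produces "wptg".

wptg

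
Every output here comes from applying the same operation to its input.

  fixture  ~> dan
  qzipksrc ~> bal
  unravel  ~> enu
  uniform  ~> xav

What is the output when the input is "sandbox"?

In each case the input is transformed by: shift every letter 9 places forward in the alphabet (wrapping around), then keep only the last 3 characters.
Applying both steps to "sandbox": "bjwmkxg", then "kxg".

kxg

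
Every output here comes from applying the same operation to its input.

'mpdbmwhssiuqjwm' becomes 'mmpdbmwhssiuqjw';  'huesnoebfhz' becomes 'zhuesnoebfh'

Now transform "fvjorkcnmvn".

nfvjorkcnmv

What's happening: move the last character to the front.
"fvjorkcnmvn" → "nfvjorkcnmv".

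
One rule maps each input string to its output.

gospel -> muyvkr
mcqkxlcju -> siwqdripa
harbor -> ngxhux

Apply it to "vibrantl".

bohxgtzr

Each output is the input with this applied: shift every letter 6 places forward in the alphabet (wrapping around).
Applying that to "vibrantl" gives "bohxgtzr".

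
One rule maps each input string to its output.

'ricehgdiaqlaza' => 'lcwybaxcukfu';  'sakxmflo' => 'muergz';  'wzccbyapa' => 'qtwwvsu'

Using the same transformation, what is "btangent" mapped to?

What's happening: delete the last 2 characters, then shift every letter 6 places backward in the alphabet (wrapping around).
Applying both steps to "btangent": "btange", then "vnuhay".

vnuhay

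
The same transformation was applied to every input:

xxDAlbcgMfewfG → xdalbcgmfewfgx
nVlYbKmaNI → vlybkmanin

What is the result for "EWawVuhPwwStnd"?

Each output is the input with this applied: move the first character to the end, then convert every letter to lowercase.
Applying both steps to "EWawVuhPwwStnd": "WawVuhPwwStndE", then "wawvuhpwwstnde".

wawvuhpwwstnde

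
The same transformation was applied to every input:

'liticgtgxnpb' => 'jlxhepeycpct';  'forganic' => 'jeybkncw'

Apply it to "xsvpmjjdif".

zebtorliff

The rule is to shift every letter 4 places backward in the alphabet (wrapping around), then move the last 3 characters to the front (rotate right by 3).
On "xsvpmjjdif" that produces "zebtorliff".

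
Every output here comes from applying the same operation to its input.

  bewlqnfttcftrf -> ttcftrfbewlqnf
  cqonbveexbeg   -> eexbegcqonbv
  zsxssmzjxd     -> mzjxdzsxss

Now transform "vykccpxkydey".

xkydeyvykccp

Rule — swap the front and back halves of the string.
On "vykccpxkydey" that produces "xkydeyvykccp".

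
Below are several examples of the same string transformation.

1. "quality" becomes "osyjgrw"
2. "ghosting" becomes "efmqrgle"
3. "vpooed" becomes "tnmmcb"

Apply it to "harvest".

fyptcqr

Looking at the pairs, the operation is to shift every letter 2 places backward in the alphabet (wrapping around).
For "harvest" the result is "fyptcqr".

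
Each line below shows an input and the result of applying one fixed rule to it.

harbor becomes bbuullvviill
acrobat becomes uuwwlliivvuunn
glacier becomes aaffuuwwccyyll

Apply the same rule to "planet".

Each output is the input with this applied: shift every letter 6 places backward in the alphabet (wrapping around), then double every character.
Applying both steps to "planet": "jfuhyn", then "jjffuuhhyynn".

jjffuuhhyynn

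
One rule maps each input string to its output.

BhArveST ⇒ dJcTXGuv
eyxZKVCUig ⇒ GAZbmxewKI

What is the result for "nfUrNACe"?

The pattern: flip the case of every letter, then shift every letter 2 places forward in the alphabet (wrapping around).
So "nfUrNACe" becomes "PHwTpceG".

PHwTpceG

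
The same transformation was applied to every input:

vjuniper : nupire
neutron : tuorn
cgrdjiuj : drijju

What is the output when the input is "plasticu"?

saituc

Rule — swap each adjacent pair of characters (1↔2, 3↔4, ...), then delete the first 2 characters.
Applying both steps to "plasticu": "lpsaituc", then "saituc".
(Check on "neutron": → "entuorn" → "tuorn" ✓)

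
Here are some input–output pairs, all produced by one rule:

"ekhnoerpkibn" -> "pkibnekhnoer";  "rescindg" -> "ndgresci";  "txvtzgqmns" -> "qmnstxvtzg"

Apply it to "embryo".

The rule is to move the first character to the end, then swap the front and back halves of the string.
Doing the same to "embryo": "yoembr".
(Check on "ekhnoerpkibn": → "khnoerpkibne" → "pkibnekhnoer" ✓)

yoembr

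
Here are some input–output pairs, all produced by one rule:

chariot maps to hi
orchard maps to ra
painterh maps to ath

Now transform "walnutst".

The transformation: keep one character in every 3, starting at position 2 (positions 2nd, 5th, 8th, ...).
"walnutst" → "aut".

aut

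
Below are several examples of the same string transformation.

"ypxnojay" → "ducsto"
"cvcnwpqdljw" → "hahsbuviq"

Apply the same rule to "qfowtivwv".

vktbyna

What's happening: delete the last 2 characters, then shift every letter 5 places forward in the alphabet (wrapping around).
"qfowtivwv" → "qfowtiv" → "vktbyna".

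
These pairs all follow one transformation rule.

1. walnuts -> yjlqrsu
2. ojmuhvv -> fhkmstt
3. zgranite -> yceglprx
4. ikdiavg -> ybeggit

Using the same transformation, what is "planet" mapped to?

ycjlnr

Rule — sort the characters into alphabetical order, then shift every letter 2 places backward in the alphabet (wrapping around).
So "planet" becomes "ycjlnr".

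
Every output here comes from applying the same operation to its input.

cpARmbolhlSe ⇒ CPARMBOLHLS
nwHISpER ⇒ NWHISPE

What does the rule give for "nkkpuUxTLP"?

Rule — delete the last character, then convert every letter to uppercase.
Starting from "nkkpuUxTLP": after the first operation, "nkkpuUxTL"; after the second, "NKKPUUXTL".

NKKPUUXTL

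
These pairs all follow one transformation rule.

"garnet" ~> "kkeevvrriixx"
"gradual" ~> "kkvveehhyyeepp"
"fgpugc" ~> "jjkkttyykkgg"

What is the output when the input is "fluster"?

jjppyywwxxiivv

Rule — shift every letter 4 places forward in the alphabet (wrapping around), then double every character.
Doing the same to "fluster": "jjppyywwxxiivv".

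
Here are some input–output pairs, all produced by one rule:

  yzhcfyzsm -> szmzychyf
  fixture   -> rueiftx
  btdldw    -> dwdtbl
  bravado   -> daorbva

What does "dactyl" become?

clyadt

Each output is the input with this applied: swap each adjacent pair of characters (1↔2, 3↔4, ...), then move the last 3 characters to the front (rotate right by 3).
Applying both steps to "dactyl": "adtcly", then "clyadt".
(Check on "fixture": → "iftxrue" → "rueiftx" ✓)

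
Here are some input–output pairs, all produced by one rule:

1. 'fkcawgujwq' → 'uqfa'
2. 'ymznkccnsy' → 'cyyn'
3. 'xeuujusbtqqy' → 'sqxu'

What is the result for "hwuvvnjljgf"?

jghv

Each output is the input with this applied: keep one character in every 3, starting at position 1 (positions 1st, 4th, 7th, ...), then move the first 2 characters to the end (rotate left by 2).
So "hwuvvnjljgf" becomes "jghv".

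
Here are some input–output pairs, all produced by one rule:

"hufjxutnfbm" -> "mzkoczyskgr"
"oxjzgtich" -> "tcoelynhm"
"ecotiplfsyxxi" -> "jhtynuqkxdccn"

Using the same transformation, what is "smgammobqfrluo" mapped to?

Each output is the input with this applied: shift every letter 5 places forward in the alphabet (wrapping around).
So "smgammobqfrluo" becomes "xrlfrrtgvkwqzt".

xrlfrrtgvkwqzt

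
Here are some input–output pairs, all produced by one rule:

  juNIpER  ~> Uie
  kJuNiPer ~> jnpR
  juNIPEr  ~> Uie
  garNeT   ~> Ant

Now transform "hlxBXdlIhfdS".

The transformation: keep every other character starting from the second (positions 2nd, 4th, 6th, ...), then flip the case of every letter.
Working it through for "hlxBXdlIhfdS": intermediate "lBdIfS", final "LbDiFs".

LbDiFs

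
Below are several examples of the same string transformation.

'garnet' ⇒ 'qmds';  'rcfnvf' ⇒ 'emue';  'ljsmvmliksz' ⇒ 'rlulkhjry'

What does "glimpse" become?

In each case the input is transformed by: shift every letter 1 place backward in the alphabet (wrapping around), then delete the first 2 characters.
Working it through for "glimpse": intermediate "fkhlord", final "hlord".

hlord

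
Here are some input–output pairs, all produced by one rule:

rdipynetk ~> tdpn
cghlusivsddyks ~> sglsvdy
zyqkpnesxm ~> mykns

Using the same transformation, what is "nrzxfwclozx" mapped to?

The transformation: keep every other character starting from the second (positions 2nd, 4th, 6th, ...), then move the last character to the front.
On "nrzxfwclozx" that produces "zrxwl".

zrxwl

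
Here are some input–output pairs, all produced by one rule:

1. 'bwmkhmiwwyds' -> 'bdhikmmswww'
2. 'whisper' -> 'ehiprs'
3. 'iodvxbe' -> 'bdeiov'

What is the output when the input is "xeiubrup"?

beipruu

The rule is to sort the characters into alphabetical order, then delete the last character.
"xeiubrup" → "beipruux" → "beipruu".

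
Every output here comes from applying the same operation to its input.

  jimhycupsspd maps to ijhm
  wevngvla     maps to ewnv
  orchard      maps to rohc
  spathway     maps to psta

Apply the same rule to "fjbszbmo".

Rule — swap each adjacent pair of characters (1↔2, 3↔4, ...), then keep only the first 4 characters.
Working it through for "fjbszbmo": intermediate "jfsbbzom", final "jfsb".

jfsb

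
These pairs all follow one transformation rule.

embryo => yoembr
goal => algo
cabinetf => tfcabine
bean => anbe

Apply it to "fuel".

elfu

In each case the input is transformed by: move the last 2 characters to the front (rotate right by 2).
For "fuel" the result is "elfu".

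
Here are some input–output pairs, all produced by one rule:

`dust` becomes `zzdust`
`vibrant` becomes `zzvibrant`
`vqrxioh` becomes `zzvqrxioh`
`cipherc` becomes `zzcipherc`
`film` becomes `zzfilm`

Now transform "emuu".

Each output is the input with this applied: prepend "zz".
For "emuu" the result is "zzemuu".

zzemuu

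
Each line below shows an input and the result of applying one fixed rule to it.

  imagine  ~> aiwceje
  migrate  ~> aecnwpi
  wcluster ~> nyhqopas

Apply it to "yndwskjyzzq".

mjzsogfuvvu

Each output is the input with this applied: shift every letter 4 places backward in the alphabet (wrapping around), then swap the first and last characters.
For "yndwskjyzzq" the result is "mjzsogfuvvu".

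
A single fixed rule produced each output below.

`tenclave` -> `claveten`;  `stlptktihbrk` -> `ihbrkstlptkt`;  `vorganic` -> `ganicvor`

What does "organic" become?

What's happening: move the last 2 characters to the front (rotate right by 2), then move the last 3 characters to the front (rotate right by 3).
So "organic" becomes "ganicor".

ganicor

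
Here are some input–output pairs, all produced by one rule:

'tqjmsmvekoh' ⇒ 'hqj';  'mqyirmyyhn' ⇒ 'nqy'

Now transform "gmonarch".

In each case the input is transformed by: swap the first and last characters, then keep only the first 3 characters.
On "gmonarch": the first step gives "hmonarcg", and the second then gives "hmo".
(Check on "tqjmsmvekoh": → "hqjmsmvekot" → "hqj" ✓)

hmo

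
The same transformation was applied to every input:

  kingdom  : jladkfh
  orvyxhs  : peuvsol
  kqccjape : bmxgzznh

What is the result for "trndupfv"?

scmrakoq

Looking at the pairs, the operation is to shift every letter 3 places backward in the alphabet (wrapping around), then reverse the string.
For "trndupfv", step one produces "qokarmcs"; step two turns that into "scmrakoq".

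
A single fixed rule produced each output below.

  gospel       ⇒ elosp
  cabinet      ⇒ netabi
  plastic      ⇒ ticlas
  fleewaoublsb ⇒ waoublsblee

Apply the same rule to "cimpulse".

ulseimp

What's happening: delete the first character, then move the first 3 characters to the end (rotate left by 3).
Applying that to "cimpulse" gives "ulseimp".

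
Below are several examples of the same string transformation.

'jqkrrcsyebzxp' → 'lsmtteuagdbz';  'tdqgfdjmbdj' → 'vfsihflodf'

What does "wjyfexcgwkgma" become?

The transformation: shift every letter 2 places forward in the alphabet (wrapping around), then delete the last character.
Applying that to "wjyfexcgwkgma" gives "ylahgzeiymio".
(Check on "tdqgfdjmbdj": → "vfsihflodfl" → "vfsihflodf" ✓)

ylahgzeiymio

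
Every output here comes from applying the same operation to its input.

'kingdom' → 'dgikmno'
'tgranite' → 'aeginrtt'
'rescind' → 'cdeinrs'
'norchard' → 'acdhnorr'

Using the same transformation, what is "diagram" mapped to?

The rule is to sort the characters into alphabetical order.
Doing the same to "diagram": "aadgimr".

aadgimr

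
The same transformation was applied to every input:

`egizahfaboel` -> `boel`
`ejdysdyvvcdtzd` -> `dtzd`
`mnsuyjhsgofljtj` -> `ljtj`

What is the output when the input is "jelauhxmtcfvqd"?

Rule — keep only the last 4 characters.
Applying that to "jelauhxmtcfvqd" gives "fvqd".

fvqd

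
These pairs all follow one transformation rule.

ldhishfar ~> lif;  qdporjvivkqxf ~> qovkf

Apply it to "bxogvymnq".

The transformation: keep one character in every 3, starting at position 1 (positions 1st, 4th, 7th, ...).
Doing the same to "bxogvymnq": "bgm".

bgm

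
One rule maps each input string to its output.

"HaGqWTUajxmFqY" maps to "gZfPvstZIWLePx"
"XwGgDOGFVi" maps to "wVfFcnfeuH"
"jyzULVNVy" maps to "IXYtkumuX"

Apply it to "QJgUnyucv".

The transformation: flip the case of every letter, then shift every letter 1 place backward in the alphabet (wrapping around).
For "QJgUnyucv", step one produces "qjGuNYUCV"; step two turns that into "piFtMXTBU".

piFtMXTBU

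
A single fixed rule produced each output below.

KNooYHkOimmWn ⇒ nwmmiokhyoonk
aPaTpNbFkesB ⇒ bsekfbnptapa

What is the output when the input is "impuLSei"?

Each output is the input with this applied: reverse the string, then convert every letter to lowercase.
So "impuLSei" becomes "ieslupmi".

ieslupmi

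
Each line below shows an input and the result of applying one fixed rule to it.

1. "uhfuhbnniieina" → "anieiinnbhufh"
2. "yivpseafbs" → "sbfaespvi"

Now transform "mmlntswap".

pawstnlm

The rule is to reverse the string, then delete the last character.
Applying both steps to "mmlntswap": "pawstnlmm", then "pawstnlm".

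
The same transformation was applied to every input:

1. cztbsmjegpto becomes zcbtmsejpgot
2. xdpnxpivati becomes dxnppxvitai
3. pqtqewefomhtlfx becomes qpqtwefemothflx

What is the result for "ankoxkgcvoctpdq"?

The pattern: swap each adjacent pair of characters (1↔2, 3↔4, ...).
On "ankoxkgcvoctpdq" that produces "naokkxcgovtcdpq".

naokkxcgovtcdpq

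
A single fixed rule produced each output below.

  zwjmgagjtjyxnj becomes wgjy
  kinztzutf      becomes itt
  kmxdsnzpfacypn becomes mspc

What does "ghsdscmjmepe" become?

hsjp

Each output is the input with this applied: delete the last character, then keep one character in every 3, starting at position 2 (positions 2nd, 5th, 8th, ...).
"ghsdscmjmepe" → "ghsdscmjmep" → "hsjp".
(Check on "kmxdsnzpfacypn": → "kmxdsnzpfacyp" → "mspc" ✓)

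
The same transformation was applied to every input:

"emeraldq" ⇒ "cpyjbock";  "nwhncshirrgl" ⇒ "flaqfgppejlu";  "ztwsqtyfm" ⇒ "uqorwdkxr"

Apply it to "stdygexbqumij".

bwecvzoskghqr

In each case the input is transformed by: shift every letter 2 places backward in the alphabet (wrapping around), then move the first 2 characters to the end (rotate left by 2).
For "stdygexbqumij", step one produces "qrbwecvzoskgh"; step two turns that into "bwecvzoskghqr".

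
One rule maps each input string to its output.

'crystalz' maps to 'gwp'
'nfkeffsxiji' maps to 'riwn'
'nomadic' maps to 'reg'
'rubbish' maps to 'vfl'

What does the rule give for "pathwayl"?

The transformation: shift every letter 4 places forward in the alphabet (wrapping around), then keep one character in every 3, starting at position 1 (positions 1st, 4th, 7th, ...).
"pathwayl" → "texlaecp" → "tlc".
(Check on "rubbish": → "vyffmwl" → "vfl" ✓)

tlc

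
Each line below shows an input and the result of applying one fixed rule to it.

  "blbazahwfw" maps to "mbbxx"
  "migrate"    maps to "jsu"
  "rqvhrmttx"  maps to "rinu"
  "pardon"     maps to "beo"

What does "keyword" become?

The transformation: keep every other character starting from the second (positions 2nd, 4th, 6th, ...), then shift every letter 1 place forward in the alphabet (wrapping around).
On "keyword" that produces "fxs".

fxs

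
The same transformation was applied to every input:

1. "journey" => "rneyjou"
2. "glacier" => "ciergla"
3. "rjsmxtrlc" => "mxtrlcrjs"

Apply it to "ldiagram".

agramldi

What's happening: move the first 3 characters to the end (rotate left by 3).
Doing the same to "ldiagram": "agramldi".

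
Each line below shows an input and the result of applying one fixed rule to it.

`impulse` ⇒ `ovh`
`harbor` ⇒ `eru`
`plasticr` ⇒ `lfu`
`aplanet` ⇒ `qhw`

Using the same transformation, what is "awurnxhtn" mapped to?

Looking at the pairs, the operation is to shift every letter 3 places forward in the alphabet (wrapping around), then keep only the last 3 characters.
Doing the same to "awurnxhtn": "kwq".

kwq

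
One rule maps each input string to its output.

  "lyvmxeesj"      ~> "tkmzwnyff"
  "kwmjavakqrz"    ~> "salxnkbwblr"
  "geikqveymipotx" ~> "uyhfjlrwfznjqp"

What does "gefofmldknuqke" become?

lfhfgpgnmelovr

The pattern: shift every letter 1 place forward in the alphabet (wrapping around), then move the last 2 characters to the front (rotate right by 2).
Working it through for "gefofmldknuqke": intermediate "hfgpgnmelovrlf", final "lfhfgpgnmelovr".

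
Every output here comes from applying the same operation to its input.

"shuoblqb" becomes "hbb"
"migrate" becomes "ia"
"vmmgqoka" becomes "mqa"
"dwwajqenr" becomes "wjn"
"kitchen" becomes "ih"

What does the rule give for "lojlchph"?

Looking at the pairs, the operation is to keep one character in every 3, starting at position 2 (positions 2nd, 5th, 8th, ...).
For "lojlchph" the result is "och".

och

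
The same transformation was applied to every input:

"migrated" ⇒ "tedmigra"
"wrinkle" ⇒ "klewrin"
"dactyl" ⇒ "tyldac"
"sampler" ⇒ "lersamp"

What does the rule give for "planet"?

The pattern: move the last 3 characters to the front (rotate right by 3).
Applying that to "planet" gives "netpla".

netpla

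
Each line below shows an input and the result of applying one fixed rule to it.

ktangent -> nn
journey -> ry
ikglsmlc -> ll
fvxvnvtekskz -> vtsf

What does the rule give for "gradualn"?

dl

Each output is the input with this applied: move the first character to the end, then keep one character in every 3, starting at position 3 (positions 3rd, 6th, 9th, ...).
Starting from "gradualn": after the first operation, "radualng"; after the second, "dl".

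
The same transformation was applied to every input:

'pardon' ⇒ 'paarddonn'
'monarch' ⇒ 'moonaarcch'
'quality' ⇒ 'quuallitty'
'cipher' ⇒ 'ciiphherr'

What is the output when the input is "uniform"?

Looking at the pairs, the operation is to repeat every character 3 times, then keep every other character starting from the second (positions 2nd, 4th, 6th, ...).
Starting from "uniform": after the first operation, "uuunnniiifffooorrrmmm"; after the second, "unnifforrm".

unnifforrm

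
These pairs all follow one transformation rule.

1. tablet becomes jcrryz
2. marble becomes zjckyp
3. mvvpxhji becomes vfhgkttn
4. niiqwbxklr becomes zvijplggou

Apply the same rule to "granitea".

grcyepyl

The rule is to shift every letter 2 places backward in the alphabet (wrapping around), then swap the front and back halves of the string.
On "granitea": the first step gives "epylgrcy", and the second then gives "grcyepyl".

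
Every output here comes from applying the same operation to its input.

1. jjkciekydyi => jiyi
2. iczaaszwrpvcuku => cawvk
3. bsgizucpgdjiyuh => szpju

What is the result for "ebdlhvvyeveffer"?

Looking at the pairs, the operation is to keep one character in every 3, starting at position 2 (positions 2nd, 5th, 8th, ...).
Doing the same to "ebdlhvvyeveffer": "bhyee".

bhyee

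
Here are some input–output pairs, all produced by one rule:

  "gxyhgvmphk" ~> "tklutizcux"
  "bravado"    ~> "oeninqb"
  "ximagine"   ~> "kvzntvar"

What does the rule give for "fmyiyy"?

szlvll

Rule — shift every letter 13 places forward in the alphabet (wrapping around) — i.e. ROT13.
"fmyiyy" → "szlvll".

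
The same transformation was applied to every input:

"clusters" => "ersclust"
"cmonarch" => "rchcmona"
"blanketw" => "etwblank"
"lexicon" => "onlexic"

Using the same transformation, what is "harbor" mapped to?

rharbo

In each case the input is transformed by: move the first 3 characters to the end (rotate left by 3), then move the first 2 characters to the end (rotate left by 2).
"harbor" → "borhar" → "rharbo".
(Check on "lexicon": → "iconlex" → "onlexic" ✓)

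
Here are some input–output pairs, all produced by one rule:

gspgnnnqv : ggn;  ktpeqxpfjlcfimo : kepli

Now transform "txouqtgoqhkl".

Each output is the input with this applied: keep one character in every 3, starting at position 1 (positions 1st, 4th, 7th, ...).
"txouqtgoqhkl" → "tugh".

tugh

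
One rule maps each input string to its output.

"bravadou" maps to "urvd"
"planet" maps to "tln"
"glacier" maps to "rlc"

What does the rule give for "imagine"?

emg

Rule — move the last 2 characters to the front (rotate right by 2), then keep every other character starting from the second (positions 2nd, 4th, 6th, ...).
"imagine" → "neimagi" → "emg".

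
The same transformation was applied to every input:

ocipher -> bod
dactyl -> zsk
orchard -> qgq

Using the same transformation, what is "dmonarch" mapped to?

Looking at the pairs, the operation is to keep every other character starting from the second (positions 2nd, 4th, 6th, ...), then shift every letter 1 place backward in the alphabet (wrapping around).
On "dmonarch": the first step gives "mnrh", and the second then gives "lmqg".

lmqg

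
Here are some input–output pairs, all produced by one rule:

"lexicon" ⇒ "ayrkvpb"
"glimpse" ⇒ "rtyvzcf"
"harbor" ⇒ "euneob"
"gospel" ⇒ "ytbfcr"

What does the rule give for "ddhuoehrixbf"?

What's happening: move the last character to the front, then shift every letter 13 places forward in the alphabet (wrapping around) — i.e. ROT13.
On "ddhuoehrixbf": the first step gives "fddhuoehrixb", and the second then gives "sqquhbruevko".
(Check on "glimpse": → "eglimps" → "rtyvzcf" ✓)

sqquhbruevko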